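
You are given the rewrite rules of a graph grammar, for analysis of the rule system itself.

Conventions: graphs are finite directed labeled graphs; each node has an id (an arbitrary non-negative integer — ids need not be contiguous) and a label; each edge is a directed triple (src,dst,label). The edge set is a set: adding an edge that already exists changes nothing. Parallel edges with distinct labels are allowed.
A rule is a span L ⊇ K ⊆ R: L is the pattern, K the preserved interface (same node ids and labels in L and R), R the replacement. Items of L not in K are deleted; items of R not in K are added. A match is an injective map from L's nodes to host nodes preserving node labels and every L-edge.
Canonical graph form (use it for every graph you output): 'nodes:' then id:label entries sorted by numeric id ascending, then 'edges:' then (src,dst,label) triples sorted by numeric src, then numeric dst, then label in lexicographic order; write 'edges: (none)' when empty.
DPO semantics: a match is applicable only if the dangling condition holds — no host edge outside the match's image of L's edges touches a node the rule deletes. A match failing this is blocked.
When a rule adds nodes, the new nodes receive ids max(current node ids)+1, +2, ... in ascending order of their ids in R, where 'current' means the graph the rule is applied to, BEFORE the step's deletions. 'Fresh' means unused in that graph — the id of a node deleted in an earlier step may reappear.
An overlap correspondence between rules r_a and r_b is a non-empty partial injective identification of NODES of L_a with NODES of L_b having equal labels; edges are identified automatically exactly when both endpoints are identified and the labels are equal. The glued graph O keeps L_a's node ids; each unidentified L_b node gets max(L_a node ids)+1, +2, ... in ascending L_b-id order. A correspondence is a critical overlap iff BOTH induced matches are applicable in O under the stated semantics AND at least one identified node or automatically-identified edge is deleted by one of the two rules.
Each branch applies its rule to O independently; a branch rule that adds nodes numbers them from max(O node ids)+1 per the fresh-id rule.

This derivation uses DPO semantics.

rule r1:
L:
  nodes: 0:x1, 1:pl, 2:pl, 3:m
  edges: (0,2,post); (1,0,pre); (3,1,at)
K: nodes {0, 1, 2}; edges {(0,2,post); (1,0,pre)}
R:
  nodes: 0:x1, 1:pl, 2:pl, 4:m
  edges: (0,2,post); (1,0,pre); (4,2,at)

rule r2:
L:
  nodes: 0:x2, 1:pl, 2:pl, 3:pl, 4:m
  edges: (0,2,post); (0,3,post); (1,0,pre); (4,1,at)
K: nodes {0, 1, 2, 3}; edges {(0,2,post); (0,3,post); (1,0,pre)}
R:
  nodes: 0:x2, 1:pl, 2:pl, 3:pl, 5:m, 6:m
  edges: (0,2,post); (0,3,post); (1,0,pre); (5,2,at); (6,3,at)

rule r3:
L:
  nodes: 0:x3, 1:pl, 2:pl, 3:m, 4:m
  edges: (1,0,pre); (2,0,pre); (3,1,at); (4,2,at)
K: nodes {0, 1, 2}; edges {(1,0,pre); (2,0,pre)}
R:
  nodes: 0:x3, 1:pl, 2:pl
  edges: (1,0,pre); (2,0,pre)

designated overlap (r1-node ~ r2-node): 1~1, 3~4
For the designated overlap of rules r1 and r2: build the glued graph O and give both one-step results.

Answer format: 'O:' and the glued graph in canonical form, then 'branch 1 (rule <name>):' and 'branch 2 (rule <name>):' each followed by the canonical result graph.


O:
nodes: 0:x1, 1:pl, 2:pl, 3:m, 4:x2, 5:pl, 6:pl
edges: (0,2,post); (1,0,pre); (1,4,pre); (3,1,at); (4,5,post); (4,6,post)
branch 1 (rule r1):
nodes: 0:x1, 1:pl, 2:pl, 4:x2, 5:pl, 6:pl, 7:m
edges: (0,2,post); (1,0,pre); (1,4,pre); (4,5,post); (4,6,post); (7,2,at)
branch 2 (rule r2):
nodes: 0:x1, 1:pl, 2:pl, 4:x2, 5:pl, 6:pl, 7:m, 8:m
edges: (0,2,post); (1,0,pre); (1,4,pre); (4,5,post); (4,6,post); (7,5,at); (8,6,at)


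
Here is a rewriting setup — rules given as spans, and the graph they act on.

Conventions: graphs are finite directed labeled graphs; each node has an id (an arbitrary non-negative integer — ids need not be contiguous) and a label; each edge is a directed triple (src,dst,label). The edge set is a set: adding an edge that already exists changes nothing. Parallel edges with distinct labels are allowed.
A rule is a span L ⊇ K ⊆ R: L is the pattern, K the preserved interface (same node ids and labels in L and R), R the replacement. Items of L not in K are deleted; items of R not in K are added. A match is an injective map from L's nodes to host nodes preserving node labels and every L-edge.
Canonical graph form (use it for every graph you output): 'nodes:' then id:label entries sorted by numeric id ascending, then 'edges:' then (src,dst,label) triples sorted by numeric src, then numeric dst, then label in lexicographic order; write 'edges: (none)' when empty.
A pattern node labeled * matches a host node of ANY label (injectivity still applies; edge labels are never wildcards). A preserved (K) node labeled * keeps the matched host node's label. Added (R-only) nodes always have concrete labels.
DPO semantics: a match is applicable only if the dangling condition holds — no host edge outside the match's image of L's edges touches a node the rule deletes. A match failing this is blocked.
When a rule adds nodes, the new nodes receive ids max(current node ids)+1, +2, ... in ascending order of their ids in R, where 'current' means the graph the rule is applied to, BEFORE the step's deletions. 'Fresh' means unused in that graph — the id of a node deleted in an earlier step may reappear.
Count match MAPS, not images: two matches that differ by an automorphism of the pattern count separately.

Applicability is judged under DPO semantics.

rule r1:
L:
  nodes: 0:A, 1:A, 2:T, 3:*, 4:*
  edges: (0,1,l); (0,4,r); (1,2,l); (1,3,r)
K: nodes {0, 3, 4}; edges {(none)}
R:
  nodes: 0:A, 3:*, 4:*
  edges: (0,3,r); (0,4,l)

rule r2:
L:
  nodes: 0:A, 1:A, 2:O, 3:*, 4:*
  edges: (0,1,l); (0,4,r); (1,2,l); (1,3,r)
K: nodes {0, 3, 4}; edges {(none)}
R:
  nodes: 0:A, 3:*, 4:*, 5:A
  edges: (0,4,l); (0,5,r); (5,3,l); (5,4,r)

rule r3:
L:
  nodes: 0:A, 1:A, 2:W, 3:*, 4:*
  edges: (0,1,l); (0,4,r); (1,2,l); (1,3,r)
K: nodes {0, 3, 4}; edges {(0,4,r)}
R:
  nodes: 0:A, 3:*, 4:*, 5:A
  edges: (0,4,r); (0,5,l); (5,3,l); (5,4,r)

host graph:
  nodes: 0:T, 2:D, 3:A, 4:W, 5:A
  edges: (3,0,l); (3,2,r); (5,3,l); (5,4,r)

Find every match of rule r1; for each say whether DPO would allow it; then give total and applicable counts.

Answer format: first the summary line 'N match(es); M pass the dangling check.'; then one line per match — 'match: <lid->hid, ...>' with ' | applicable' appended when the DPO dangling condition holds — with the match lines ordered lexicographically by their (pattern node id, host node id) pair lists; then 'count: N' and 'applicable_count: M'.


1 match(es); 1 pass the dangling check.
match: 0->5, 1->3, 2->0, 3->2, 4->4 | applicable
count: 1
applicable_count: 1


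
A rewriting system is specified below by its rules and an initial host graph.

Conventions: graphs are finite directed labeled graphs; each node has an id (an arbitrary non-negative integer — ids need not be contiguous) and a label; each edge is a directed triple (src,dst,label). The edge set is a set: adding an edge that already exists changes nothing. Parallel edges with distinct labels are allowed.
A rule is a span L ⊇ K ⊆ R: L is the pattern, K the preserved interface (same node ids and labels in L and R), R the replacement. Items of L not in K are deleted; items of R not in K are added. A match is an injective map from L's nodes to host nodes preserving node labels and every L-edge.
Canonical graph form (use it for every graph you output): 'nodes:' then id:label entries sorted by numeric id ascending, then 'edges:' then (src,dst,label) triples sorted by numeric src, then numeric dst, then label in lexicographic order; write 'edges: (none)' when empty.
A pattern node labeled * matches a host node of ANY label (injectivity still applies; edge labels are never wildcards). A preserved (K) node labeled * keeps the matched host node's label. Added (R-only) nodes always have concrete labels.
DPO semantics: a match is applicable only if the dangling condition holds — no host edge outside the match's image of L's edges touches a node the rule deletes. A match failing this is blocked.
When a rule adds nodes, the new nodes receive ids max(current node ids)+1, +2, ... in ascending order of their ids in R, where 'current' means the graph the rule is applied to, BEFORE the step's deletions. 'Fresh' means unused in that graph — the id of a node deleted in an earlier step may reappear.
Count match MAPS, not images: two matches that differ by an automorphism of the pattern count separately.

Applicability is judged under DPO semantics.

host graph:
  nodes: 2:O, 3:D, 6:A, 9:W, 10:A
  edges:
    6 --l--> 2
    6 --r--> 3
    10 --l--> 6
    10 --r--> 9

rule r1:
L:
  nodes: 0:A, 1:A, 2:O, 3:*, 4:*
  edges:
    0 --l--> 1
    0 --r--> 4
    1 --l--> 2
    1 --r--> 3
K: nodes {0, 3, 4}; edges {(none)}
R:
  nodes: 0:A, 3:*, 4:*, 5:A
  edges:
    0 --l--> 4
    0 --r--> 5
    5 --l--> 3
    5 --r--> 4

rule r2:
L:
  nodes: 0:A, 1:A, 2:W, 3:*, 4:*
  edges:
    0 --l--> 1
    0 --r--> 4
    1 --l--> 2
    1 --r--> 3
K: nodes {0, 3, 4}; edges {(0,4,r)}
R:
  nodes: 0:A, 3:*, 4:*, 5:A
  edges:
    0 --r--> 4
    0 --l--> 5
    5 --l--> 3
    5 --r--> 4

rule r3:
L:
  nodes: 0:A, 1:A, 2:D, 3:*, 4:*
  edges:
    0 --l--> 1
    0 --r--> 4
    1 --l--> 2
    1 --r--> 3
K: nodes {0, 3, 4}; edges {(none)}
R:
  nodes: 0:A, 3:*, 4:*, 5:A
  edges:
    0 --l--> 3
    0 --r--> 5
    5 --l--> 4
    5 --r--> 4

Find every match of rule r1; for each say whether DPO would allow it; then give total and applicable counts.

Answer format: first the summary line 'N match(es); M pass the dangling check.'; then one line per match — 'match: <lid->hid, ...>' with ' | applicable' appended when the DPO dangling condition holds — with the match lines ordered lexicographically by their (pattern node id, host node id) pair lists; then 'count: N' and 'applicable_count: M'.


1 match(es); 1 pass the dangling check.
match: 0->10, 1->6, 2->2, 3->3, 4->9 | applicable
count: 1
applicable_count: 1


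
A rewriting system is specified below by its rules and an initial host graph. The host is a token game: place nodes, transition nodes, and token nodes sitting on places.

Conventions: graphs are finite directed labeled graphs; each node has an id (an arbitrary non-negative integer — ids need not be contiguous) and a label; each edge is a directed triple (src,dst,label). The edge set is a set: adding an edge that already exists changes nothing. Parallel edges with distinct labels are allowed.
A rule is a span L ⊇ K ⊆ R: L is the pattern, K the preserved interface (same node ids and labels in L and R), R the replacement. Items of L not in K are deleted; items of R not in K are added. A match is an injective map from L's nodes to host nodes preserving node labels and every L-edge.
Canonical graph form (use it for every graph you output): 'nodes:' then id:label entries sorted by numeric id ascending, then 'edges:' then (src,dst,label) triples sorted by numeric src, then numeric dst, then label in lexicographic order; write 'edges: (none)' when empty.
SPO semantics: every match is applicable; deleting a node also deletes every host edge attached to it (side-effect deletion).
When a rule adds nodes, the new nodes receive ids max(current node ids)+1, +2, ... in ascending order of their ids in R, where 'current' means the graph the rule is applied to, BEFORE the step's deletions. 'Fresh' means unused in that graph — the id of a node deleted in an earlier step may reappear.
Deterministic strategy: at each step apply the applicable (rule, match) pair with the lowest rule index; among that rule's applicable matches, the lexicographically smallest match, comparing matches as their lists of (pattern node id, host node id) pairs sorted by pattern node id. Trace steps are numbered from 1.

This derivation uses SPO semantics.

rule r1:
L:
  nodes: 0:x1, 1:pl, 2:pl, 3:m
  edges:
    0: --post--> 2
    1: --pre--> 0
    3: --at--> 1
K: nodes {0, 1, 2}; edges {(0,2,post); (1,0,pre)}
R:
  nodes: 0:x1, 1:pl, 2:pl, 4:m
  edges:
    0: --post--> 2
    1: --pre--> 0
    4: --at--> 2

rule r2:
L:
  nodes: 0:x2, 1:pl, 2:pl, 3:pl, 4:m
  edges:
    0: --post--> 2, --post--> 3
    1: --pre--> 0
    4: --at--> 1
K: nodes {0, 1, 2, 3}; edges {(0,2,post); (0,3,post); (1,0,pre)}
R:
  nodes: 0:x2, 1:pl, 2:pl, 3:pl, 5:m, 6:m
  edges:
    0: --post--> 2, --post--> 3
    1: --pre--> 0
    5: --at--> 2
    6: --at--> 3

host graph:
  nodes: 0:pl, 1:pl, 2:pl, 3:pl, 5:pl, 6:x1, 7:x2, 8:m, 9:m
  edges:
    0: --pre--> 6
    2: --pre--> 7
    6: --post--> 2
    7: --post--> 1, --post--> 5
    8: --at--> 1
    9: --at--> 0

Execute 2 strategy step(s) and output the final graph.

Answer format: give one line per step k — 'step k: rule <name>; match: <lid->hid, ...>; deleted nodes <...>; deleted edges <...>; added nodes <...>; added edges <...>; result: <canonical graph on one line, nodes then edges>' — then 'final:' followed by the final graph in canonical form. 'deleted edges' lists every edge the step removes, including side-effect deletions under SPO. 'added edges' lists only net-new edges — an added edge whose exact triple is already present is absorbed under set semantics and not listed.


step 1: rule r1; match: 0->6, 1->0, 2->2, 3->9; deleted nodes 9; deleted edges (9,0,at); added nodes 10; added edges (10,2,at); result: nodes: 0:pl, 1:pl, 2:pl, 3:pl, 5:pl, 6:x1, 7:x2, 8:m, 10:m edges: (0,6,pre); (2,7,pre); (6,2,post); (7,1,post); (7,5,post); (8,1,at); (10,2,at)
step 2: rule r2; match: 0->7, 1->2, 2->1, 3->5, 4->10; deleted nodes 10; deleted edges (10,2,at); added nodes 11, 12; added edges (11,1,at); (12,5,at); result: nodes: 0:pl, 1:pl, 2:pl, 3:pl, 5:pl, 6:x1, 7:x2, 8:m, 11:m, 12:m edges: (0,6,pre); (2,7,pre); (6,2,post); (7,1,post); (7,5,post); (8,1,at); (11,1,at); (12,5,at)
final:
nodes: 0:pl, 1:pl, 2:pl, 3:pl, 5:pl, 6:x1, 7:x2, 8:m, 11:m, 12:m
edges: (0,6,pre); (2,7,pre); (6,2,post); (7,1,post); (7,5,post); (8,1,at); (11,1,at); (12,5,at)


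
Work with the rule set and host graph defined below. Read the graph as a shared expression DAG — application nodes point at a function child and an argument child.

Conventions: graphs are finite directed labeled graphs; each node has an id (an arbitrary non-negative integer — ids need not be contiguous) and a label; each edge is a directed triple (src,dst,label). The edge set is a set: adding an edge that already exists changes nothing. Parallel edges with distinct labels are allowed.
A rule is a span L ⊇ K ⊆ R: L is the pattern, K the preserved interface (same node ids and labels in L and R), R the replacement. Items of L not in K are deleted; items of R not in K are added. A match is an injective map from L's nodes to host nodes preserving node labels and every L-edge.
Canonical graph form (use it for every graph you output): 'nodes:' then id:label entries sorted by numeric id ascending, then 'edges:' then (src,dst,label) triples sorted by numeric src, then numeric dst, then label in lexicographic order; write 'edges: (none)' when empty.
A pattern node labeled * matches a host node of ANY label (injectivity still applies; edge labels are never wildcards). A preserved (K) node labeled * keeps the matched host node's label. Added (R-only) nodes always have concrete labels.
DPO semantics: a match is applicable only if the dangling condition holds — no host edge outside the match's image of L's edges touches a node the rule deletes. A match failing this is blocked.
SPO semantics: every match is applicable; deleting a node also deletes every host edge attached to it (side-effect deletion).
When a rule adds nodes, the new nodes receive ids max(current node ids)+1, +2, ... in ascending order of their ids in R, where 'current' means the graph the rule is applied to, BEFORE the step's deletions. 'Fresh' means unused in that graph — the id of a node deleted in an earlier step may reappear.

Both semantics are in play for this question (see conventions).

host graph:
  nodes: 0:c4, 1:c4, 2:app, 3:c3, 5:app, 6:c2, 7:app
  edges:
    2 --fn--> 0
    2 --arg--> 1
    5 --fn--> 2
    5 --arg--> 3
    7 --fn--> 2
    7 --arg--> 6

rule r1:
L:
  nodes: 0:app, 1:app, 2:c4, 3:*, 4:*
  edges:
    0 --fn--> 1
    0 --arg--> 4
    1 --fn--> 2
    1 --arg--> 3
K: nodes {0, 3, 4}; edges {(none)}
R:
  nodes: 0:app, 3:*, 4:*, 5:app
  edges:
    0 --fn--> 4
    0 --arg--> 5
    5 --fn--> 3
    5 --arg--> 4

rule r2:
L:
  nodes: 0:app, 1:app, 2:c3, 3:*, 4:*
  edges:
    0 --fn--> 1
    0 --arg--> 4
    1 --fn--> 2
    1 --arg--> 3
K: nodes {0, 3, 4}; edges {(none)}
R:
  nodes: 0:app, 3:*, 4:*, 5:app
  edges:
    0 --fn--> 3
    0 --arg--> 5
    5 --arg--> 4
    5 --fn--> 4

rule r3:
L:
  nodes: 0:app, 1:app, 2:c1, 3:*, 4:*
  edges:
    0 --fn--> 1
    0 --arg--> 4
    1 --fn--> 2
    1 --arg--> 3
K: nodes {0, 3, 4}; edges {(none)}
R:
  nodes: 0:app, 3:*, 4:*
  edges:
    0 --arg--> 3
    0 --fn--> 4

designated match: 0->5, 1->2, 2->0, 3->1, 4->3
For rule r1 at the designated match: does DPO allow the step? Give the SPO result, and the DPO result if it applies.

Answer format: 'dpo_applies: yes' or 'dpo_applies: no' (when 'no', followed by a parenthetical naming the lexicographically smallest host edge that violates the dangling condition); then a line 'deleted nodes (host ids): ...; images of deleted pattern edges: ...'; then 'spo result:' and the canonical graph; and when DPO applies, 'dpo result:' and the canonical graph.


dpo_applies: no
(the rule deletes node 2, which keeps host edge (7,2,fn) outside the match image — the dangling condition fails, DPO blocks; SPO proceeds and side-deletes such edges)
deleted nodes (host ids): 0, 2; images of deleted pattern edges: (2,0,fn); (2,1,arg); (5,2,fn); (5,3,arg)
spo result:
nodes: 1:c4, 3:c3, 5:app, 6:c2, 7:app, 8:app
edges: (5,3,fn); (5,8,arg); (7,6,arg); (8,1,fn); (8,3,arg)


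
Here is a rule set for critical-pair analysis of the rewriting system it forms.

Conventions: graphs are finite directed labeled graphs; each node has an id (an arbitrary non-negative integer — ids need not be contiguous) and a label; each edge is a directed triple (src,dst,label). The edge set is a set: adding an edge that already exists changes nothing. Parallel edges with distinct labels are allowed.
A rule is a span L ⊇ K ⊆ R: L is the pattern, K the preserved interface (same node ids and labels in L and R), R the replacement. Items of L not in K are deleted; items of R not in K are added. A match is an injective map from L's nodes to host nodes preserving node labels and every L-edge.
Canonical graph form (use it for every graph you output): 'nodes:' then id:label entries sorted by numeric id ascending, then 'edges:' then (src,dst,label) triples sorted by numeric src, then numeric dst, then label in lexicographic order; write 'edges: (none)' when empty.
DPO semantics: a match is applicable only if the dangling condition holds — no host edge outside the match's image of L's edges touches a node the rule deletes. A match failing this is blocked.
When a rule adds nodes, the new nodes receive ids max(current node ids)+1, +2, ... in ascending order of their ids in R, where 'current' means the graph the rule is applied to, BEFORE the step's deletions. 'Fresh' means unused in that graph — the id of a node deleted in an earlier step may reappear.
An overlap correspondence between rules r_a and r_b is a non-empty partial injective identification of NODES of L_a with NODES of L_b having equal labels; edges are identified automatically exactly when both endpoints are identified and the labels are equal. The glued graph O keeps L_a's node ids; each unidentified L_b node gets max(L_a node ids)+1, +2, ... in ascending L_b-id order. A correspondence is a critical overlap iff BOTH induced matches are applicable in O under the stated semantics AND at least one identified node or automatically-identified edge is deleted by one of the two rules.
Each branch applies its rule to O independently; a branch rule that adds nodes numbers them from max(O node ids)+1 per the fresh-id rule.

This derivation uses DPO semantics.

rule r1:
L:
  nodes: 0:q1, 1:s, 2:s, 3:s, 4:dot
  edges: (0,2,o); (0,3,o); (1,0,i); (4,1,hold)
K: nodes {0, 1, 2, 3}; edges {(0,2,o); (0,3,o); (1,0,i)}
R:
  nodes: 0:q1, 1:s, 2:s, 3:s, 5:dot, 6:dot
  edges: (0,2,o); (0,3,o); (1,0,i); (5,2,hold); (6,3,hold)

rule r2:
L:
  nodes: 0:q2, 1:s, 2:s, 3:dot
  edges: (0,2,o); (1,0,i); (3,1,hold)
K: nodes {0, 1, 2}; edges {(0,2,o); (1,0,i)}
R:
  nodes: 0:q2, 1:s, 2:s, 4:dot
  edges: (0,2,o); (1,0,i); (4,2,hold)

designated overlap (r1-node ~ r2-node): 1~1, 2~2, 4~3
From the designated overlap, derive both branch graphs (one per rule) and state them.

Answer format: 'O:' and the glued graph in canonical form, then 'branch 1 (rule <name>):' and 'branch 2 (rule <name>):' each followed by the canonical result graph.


O:
nodes: 0:q1, 1:s, 2:s, 3:s, 4:dot, 5:q2
edges: (0,2,o); (0,3,o); (1,0,i); (1,5,i); (4,1,hold); (5,2,o)
branch 1 (rule r1):
nodes: 0:q1, 1:s, 2:s, 3:s, 5:q2, 6:dot, 7:dot
edges: (0,2,o); (0,3,o); (1,0,i); (1,5,i); (5,2,o); (6,2,hold); (7,3,hold)
branch 2 (rule r2):
nodes: 0:q1, 1:s, 2:s, 3:s, 5:q2, 6:dot
edges: (0,2,o); (0,3,o); (1,0,i); (1,5,i); (5,2,o); (6,2,hold)


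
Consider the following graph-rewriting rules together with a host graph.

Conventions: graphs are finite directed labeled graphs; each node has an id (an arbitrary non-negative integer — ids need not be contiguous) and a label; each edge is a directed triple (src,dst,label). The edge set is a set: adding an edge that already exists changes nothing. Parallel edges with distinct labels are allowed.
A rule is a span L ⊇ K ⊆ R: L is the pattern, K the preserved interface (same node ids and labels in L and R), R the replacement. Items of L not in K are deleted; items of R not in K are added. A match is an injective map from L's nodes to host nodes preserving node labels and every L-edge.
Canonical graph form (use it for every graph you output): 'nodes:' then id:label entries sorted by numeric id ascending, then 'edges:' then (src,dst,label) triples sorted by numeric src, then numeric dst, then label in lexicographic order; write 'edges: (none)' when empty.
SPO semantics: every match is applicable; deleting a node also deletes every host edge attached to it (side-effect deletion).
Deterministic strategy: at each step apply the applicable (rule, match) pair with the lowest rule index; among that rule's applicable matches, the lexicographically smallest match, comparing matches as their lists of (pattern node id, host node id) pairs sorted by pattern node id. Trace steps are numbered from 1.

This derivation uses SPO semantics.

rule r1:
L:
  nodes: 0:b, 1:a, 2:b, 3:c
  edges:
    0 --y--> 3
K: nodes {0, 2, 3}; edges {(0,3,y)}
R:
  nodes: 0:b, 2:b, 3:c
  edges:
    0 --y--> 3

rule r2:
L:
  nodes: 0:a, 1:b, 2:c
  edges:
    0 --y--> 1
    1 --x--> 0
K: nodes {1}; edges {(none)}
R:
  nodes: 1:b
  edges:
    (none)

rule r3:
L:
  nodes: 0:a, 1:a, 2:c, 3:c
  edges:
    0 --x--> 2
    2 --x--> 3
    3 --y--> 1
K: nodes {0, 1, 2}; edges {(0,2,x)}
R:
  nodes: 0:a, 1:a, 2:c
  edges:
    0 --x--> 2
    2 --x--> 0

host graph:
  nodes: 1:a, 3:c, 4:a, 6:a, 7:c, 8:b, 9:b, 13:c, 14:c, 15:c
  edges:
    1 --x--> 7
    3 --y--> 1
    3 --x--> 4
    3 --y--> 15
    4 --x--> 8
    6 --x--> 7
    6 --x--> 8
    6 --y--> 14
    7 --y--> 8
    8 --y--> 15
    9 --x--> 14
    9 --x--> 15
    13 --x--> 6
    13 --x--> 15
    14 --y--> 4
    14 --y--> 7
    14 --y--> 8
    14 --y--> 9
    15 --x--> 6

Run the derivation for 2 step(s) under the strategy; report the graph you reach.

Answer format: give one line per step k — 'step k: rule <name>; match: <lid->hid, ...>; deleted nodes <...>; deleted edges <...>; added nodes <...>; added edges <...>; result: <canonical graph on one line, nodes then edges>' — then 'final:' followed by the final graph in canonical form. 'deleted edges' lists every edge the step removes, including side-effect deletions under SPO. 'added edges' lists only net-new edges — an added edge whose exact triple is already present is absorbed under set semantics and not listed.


step 1: rule r1; match: 0->8, 1->1, 2->9, 3->15; deleted nodes 1; deleted edges (1,7,x); (3,1,y); added nodes (none); added edges (none); result: nodes: 3:c, 4:a, 6:a, 7:c, 8:b, 9:b, 13:c, 14:c, 15:c edges: (3,4,x); (3,15,y); (4,8,x); (6,7,x); (6,8,x); (6,14,y); (7,8,y); (8,15,y); (9,14,x); (9,15,x); (13,6,x); (13,15,x); (14,4,y); (14,7,y); (14,8,y); (14,9,y); (15,6,x)
step 2: rule r1; match: 0->8, 1->4, 2->9, 3->15; deleted nodes 4; deleted edges (3,4,x); (4,8,x); (14,4,y); added nodes (none); added edges (none); result: nodes: 3:c, 6:a, 7:c, 8:b, 9:b, 13:c, 14:c, 15:c edges: (3,15,y); (6,7,x); (6,8,x); (6,14,y); (7,8,y); (8,15,y); (9,14,x); (9,15,x); (13,6,x); (13,15,x); (14,7,y); (14,8,y); (14,9,y); (15,6,x)
final:
nodes: 3:c, 6:a, 7:c, 8:b, 9:b, 13:c, 14:c, 15:c
edges: (3,15,y); (6,7,x); (6,8,x); (6,14,y); (7,8,y); (8,15,y); (9,14,x); (9,15,x); (13,6,x); (13,15,x); (14,7,y); (14,8,y); (14,9,y); (15,6,x)


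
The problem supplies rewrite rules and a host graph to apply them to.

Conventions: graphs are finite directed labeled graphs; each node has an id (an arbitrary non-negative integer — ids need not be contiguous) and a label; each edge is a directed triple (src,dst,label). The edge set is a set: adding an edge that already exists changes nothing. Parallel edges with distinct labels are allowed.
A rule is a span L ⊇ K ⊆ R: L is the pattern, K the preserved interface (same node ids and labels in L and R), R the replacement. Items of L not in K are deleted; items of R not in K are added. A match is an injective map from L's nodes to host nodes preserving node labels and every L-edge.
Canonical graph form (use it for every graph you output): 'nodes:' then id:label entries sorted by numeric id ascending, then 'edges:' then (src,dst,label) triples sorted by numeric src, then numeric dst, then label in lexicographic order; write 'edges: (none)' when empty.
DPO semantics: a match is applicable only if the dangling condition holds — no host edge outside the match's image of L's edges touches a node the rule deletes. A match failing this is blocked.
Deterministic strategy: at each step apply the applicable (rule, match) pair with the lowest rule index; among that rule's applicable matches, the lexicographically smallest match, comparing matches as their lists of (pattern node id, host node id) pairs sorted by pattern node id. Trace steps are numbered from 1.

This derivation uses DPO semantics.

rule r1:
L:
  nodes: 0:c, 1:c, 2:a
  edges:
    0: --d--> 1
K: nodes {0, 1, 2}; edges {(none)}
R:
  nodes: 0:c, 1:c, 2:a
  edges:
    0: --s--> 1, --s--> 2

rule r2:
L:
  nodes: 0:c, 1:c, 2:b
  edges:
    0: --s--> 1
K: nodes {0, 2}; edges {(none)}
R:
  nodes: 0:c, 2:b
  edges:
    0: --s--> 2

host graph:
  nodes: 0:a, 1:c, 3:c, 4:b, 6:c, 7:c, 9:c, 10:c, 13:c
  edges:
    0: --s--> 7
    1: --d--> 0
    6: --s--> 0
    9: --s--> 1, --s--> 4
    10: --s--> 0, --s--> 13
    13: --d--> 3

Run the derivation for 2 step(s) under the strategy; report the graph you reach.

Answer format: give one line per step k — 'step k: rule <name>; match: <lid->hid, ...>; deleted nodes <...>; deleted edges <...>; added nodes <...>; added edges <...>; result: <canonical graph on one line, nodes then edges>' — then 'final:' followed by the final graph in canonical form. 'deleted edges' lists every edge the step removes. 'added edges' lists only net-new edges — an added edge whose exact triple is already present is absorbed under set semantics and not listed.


step 1: rule r1; match: 0->13, 1->3, 2->0; deleted nodes (none); deleted edges (13,3,d); added nodes (none); added edges (13,0,s); (13,3,s); result: nodes: 0:a, 1:c, 3:c, 4:b, 6:c, 7:c, 9:c, 10:c, 13:c edges: (0,7,s); (1,0,d); (6,0,s); (9,1,s); (9,4,s); (10,0,s); (10,13,s); (13,0,s); (13,3,s)
step 2: rule r2; match: 0->13, 1->3, 2->4; deleted nodes 3; deleted edges (13,3,s); added nodes (none); added edges (13,4,s); result: nodes: 0:a, 1:c, 4:b, 6:c, 7:c, 9:c, 10:c, 13:c edges: (0,7,s); (1,0,d); (6,0,s); (9,1,s); (9,4,s); (10,0,s); (10,13,s); (13,0,s); (13,4,s)
final:
nodes: 0:a, 1:c, 4:b, 6:c, 7:c, 9:c, 10:c, 13:c
edges: (0,7,s); (1,0,d); (6,0,s); (9,1,s); (9,4,s); (10,0,s); (10,13,s); (13,0,s); (13,4,s)


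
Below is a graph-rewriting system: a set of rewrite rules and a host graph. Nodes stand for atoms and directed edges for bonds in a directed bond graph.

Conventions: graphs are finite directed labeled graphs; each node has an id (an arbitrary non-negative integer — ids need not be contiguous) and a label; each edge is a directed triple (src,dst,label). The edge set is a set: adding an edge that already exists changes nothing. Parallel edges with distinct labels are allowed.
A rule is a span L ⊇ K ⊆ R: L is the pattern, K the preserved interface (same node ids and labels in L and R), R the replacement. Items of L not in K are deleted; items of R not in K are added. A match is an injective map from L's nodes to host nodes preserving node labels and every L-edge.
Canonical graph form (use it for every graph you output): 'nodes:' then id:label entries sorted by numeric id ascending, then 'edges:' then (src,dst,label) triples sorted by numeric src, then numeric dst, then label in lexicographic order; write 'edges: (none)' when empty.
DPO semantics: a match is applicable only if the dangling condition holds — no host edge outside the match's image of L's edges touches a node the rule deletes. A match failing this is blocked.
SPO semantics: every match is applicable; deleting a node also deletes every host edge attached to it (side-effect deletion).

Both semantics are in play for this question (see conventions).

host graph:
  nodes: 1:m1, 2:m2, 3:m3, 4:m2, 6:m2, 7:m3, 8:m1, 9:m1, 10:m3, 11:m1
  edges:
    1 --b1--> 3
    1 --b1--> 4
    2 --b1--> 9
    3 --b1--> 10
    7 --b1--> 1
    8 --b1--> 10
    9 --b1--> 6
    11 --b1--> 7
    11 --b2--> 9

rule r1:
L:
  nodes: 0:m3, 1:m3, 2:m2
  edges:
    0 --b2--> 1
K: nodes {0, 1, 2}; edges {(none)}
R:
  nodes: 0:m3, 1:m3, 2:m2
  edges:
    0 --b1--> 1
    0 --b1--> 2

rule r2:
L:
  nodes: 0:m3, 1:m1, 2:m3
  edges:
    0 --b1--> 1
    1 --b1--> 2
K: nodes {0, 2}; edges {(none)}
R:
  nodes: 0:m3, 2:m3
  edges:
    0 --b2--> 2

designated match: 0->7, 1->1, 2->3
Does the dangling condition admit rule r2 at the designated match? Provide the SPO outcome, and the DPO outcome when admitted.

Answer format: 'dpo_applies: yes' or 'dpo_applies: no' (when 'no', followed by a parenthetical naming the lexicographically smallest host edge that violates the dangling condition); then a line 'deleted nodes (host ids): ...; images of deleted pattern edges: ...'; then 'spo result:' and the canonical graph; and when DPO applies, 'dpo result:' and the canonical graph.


dpo_applies: no
(the rule deletes node 1, which keeps host edge (1,4,b1) outside the match image — the dangling condition fails, DPO blocks; SPO proceeds and side-deletes such edges)
deleted nodes (host ids): 1; images of deleted pattern edges: (1,3,b1); (7,1,b1)
spo result:
nodes: 2:m2, 3:m3, 4:m2, 6:m2, 7:m3, 8:m1, 9:m1, 10:m3, 11:m1
edges: (2,9,b1); (3,10,b1); (7,3,b2); (8,10,b1); (9,6,b1); (11,7,b1); (11,9,b2)


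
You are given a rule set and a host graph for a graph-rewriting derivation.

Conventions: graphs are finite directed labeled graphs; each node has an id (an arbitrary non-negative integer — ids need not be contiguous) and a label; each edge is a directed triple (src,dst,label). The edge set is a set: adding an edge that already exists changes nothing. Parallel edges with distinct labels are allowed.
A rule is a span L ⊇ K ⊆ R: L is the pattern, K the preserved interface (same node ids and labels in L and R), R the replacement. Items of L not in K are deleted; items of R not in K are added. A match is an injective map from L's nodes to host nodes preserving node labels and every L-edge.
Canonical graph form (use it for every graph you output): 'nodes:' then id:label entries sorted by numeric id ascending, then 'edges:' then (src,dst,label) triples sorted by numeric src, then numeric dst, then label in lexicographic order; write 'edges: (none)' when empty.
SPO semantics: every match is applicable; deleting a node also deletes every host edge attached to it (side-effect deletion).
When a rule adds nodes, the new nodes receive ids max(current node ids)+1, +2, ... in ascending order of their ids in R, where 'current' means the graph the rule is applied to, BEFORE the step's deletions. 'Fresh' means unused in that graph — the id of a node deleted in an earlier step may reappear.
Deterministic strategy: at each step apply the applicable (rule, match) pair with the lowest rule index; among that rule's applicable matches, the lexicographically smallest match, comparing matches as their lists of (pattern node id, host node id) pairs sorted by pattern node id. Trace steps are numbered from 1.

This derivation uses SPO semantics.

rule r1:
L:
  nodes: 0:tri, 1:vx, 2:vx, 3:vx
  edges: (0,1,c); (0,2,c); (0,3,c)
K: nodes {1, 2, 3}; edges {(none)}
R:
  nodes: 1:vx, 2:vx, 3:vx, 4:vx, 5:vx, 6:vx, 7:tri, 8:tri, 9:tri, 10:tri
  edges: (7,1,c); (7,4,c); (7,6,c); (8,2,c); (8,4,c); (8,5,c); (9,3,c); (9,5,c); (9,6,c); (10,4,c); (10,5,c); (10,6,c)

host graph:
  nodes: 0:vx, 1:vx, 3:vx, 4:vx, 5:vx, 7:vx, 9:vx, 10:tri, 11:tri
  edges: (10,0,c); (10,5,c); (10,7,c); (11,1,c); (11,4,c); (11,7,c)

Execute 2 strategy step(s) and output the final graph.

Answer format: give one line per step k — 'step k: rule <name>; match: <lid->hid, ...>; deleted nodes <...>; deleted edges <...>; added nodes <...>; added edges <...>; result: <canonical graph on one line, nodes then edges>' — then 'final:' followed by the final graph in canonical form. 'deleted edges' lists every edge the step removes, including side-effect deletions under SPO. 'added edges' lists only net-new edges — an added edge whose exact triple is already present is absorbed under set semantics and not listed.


step 1: rule r1; match: 0->10, 1->0, 2->5, 3->7; deleted nodes 10; deleted edges (10,0,c); (10,5,c); (10,7,c); added nodes 12, 13, 14, 15, 16, 17, 18; added edges (15,0,c); (15,12,c); (15,14,c); (16,5,c); (16,12,c); (16,13,c); (17,7,c); (17,13,c); (17,14,c); (18,12,c); (18,13,c); (18,14,c); result: nodes: 0:vx, 1:vx, 3:vx, 4:vx, 5:vx, 7:vx, 9:vx, 11:tri, 12:vx, 13:vx, 14:vx, 15:tri, 16:tri, 17:tri, 18:tri edges: (11,1,c); (11,4,c); (11,7,c); (15,0,c); (15,12,c); (15,14,c); (16,5,c); (16,12,c); (16,13,c); (17,7,c); (17,13,c); (17,14,c); (18,12,c); (18,13,c); (18,14,c)
step 2: rule r1; match: 0->11, 1->1, 2->4, 3->7; deleted nodes 11; deleted edges (11,1,c); (11,4,c); (11,7,c); added nodes 19, 20, 21, 22, 23, 24, 25; added edges (22,1,c); (22,19,c); (22,21,c); (23,4,c); (23,19,c); (23,20,c); (24,7,c); (24,20,c); (24,21,c); (25,19,c); (25,20,c); (25,21,c); result: nodes: 0:vx, 1:vx, 3:vx, 4:vx, 5:vx, 7:vx, 9:vx, 12:vx, 13:vx, 14:vx, 15:tri, 16:tri, 17:tri, 18:tri, 19:vx, 20:vx, 21:vx, 22:tri, 23:tri, 24:tri, 25:tri edges: (15,0,c); (15,12,c); (15,14,c); (16,5,c); (16,12,c); (16,13,c); (17,7,c); (17,13,c); (17,14,c); (18,12,c); (18,13,c); (18,14,c); (22,1,c); (22,19,c); (22,21,c); (23,4,c); (23,19,c); (23,20,c); (24,7,c); (24,20,c); (24,21,c); (25,19,c); (25,20,c); (25,21,c)
final:
nodes: 0:vx, 1:vx, 3:vx, 4:vx, 5:vx, 7:vx, 9:vx, 12:vx, 13:vx, 14:vx, 15:tri, 16:tri, 17:tri, 18:tri, 19:vx, 20:vx, 21:vx, 22:tri, 23:tri, 24:tri, 25:tri
edges: (15,0,c); (15,12,c); (15,14,c); (16,5,c); (16,12,c); (16,13,c); (17,7,c); (17,13,c); (17,14,c); (18,12,c); (18,13,c); (18,14,c); (22,1,c); (22,19,c); (22,21,c); (23,4,c); (23,19,c); (23,20,c); (24,7,c); (24,20,c); (24,21,c); (25,19,c); (25,20,c); (25,21,c)


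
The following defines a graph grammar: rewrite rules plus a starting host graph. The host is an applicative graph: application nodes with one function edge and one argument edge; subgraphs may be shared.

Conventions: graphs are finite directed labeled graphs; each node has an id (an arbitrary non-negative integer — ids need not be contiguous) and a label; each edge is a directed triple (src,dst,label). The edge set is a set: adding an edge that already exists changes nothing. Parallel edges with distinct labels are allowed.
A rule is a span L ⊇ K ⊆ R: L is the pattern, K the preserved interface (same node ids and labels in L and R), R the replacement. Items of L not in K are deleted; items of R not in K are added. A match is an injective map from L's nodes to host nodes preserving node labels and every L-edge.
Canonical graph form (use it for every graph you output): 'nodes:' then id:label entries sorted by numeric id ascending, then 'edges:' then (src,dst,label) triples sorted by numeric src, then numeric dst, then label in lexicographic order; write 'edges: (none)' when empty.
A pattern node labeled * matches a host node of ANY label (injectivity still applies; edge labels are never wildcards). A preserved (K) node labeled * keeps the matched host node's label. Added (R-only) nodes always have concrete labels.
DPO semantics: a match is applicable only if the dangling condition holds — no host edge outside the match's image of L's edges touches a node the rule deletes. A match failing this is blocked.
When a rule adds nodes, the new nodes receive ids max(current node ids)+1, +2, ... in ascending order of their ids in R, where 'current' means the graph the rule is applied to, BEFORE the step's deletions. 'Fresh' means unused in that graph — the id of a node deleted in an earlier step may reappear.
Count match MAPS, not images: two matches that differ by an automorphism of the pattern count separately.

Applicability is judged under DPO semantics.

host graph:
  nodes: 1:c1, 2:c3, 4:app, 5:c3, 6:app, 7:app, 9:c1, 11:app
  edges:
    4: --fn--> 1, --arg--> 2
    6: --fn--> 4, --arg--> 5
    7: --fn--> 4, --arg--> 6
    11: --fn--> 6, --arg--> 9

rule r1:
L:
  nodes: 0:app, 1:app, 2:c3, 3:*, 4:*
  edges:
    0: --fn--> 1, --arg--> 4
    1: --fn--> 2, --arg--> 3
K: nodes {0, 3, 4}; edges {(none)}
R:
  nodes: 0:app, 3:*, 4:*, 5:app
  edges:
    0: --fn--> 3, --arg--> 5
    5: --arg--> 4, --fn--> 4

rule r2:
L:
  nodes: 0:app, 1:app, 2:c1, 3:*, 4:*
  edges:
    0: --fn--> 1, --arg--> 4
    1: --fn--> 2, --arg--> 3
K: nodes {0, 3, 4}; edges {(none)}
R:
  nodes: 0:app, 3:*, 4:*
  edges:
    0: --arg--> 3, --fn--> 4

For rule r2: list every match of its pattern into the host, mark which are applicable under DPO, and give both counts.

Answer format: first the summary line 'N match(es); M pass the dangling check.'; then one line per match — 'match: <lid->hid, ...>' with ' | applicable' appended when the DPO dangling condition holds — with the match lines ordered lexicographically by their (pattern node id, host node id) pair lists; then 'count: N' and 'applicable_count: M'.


2 match(es); 0 pass the dangling check.
match: 0->6, 1->4, 2->1, 3->2, 4->5
match: 0->7, 1->4, 2->1, 3->2, 4->6
count: 2
applicable_count: 0


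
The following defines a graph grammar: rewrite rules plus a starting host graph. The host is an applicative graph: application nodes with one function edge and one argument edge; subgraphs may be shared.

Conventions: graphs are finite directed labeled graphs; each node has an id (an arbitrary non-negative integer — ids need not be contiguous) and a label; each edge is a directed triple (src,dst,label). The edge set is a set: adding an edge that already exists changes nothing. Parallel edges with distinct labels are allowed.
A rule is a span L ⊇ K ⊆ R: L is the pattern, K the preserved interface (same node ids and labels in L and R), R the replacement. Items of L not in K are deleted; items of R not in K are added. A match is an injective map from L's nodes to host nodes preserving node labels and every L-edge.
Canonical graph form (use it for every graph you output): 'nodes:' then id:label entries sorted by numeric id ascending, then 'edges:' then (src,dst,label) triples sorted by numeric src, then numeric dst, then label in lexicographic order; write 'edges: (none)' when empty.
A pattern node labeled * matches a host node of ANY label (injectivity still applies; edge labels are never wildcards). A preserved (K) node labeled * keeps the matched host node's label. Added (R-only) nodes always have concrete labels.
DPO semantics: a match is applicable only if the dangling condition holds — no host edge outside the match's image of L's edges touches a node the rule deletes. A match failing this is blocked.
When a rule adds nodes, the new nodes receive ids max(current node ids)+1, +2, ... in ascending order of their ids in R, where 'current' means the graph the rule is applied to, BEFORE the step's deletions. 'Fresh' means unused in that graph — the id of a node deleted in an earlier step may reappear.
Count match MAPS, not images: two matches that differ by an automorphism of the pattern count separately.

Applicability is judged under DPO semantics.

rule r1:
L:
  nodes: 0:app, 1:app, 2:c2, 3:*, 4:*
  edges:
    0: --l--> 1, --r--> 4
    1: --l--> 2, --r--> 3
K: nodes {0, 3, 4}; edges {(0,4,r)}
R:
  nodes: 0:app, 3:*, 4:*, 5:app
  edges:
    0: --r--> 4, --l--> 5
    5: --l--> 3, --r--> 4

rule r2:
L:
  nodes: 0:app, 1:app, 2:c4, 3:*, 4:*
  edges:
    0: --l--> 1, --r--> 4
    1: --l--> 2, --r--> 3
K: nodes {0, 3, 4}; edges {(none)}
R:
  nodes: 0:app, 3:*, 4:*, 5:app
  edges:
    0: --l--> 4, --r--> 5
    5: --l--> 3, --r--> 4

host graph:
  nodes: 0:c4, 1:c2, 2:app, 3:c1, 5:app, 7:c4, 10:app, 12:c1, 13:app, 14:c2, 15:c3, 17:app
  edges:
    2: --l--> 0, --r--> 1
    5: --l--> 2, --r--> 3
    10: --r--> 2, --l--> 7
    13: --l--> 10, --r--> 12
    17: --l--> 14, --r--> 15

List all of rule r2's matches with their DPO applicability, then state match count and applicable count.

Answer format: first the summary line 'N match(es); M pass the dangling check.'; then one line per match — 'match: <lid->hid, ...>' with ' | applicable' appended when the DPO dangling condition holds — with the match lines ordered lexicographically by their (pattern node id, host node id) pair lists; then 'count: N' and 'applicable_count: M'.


2 match(es); 1 pass the dangling check.
match: 0->5, 1->2, 2->0, 3->1, 4->3
match: 0->13, 1->10, 2->7, 3->2, 4->12 | applicable
count: 2
applicable_count: 1
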